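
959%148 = 71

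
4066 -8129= -4063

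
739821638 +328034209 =1067855847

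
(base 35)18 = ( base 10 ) 43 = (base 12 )37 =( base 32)1B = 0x2B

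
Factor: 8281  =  7^2 * 13^2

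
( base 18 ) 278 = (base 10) 782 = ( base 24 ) 18E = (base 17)2C0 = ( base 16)30e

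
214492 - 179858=34634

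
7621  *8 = 60968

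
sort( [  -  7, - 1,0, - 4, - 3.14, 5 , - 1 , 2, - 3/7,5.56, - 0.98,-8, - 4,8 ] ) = [  -  8, - 7,-4, - 4, - 3.14,  -  1, - 1, - 0.98 , - 3/7,0,2 , 5 , 5.56, 8 ] 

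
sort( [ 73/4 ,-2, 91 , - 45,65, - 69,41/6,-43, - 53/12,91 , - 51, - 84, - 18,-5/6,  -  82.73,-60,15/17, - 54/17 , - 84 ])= [ - 84, - 84, - 82.73, -69,-60,  -  51, -45,  -  43, -18, -53/12, - 54/17, - 2, - 5/6,15/17, 41/6,73/4, 65,91,91 ]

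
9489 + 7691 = 17180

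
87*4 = 348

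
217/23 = 217/23 = 9.43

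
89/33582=89/33582  =  0.00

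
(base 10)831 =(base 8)1477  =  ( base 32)PV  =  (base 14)435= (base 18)2A3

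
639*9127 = 5832153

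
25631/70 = 366 + 11/70 = 366.16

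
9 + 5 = 14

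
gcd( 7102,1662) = 2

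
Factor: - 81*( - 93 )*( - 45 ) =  - 3^7*5^1*31^1= - 338985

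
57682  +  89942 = 147624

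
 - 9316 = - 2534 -6782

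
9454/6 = 4727/3 = 1575.67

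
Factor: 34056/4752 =43/6 =2^( - 1)*3^( - 1)*43^1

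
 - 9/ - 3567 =3/1189=0.00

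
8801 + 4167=12968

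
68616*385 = 26417160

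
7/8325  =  7/8325 =0.00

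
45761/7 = 45761/7 = 6537.29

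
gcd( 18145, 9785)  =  95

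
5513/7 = 787 + 4/7= 787.57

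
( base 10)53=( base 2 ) 110101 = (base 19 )2F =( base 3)1222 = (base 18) 2h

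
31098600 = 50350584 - 19251984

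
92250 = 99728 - 7478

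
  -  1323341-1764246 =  - 3087587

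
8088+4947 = 13035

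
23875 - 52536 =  - 28661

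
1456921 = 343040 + 1113881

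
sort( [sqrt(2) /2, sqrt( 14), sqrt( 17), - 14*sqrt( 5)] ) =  [ - 14 * sqrt(5), sqrt(2 ) /2, sqrt(14), sqrt( 17 )]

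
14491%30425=14491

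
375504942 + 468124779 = 843629721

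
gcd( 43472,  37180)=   572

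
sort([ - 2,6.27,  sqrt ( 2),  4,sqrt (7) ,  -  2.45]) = [ - 2.45, - 2,sqrt (2 ),  sqrt( 7),4,6.27]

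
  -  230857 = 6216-237073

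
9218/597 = 9218/597=15.44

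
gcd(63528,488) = 8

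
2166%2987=2166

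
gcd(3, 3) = 3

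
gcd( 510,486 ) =6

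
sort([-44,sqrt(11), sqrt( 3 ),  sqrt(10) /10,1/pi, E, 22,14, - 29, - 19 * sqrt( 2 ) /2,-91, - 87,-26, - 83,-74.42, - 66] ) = [-91,-87, - 83,-74.42 , - 66, - 44, - 29,  -  26, - 19 * sqrt(2)/2, sqrt( 10)/10 , 1/pi,sqrt( 3),E,sqrt( 11)  ,  14, 22 ]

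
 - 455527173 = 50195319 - 505722492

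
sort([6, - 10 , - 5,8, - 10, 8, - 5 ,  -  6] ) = [ - 10, - 10 ,-6 , - 5, - 5  ,  6, 8,8 ] 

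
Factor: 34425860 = 2^2*5^1*7^1 * 245899^1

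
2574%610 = 134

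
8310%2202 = 1704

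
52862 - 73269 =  - 20407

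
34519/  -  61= -566 + 7/61 = -565.89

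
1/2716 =1/2716 = 0.00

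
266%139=127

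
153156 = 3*51052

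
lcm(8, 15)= 120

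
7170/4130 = 717/413 = 1.74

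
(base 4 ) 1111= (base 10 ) 85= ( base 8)125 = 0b1010101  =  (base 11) 78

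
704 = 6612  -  5908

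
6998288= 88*79526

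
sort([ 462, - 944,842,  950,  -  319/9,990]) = [ - 944,  -  319/9,462,842,950, 990]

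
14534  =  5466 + 9068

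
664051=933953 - 269902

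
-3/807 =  - 1 + 268/269 = - 0.00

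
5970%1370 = 490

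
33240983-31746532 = 1494451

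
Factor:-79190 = - 2^1*5^1*7919^1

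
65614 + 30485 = 96099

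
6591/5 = 1318 + 1/5  =  1318.20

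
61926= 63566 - 1640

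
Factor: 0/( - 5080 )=0^1 = 0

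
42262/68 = 621 + 1/2 =621.50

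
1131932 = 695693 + 436239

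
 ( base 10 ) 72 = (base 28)2G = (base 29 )2e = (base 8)110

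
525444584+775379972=1300824556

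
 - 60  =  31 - 91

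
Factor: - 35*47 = -5^1 * 7^1 * 47^1 = -1645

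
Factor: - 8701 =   -  7^1*11^1*113^1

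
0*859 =0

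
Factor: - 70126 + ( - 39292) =-2^1 * 54709^1  =  - 109418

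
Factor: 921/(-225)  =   - 307/75 = - 3^( - 1)*5^( - 2)*307^1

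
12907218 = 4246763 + 8660455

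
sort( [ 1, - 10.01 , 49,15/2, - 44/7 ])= [ - 10.01, - 44/7 , 1,15/2,  49 ]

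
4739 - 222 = 4517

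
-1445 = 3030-4475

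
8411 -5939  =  2472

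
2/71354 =1/35677 = 0.00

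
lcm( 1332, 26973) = 107892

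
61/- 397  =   - 61/397 = - 0.15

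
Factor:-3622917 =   -  3^1*71^1 * 73^1* 233^1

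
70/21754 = 35/10877 = 0.00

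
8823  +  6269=15092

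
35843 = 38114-2271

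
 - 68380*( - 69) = 4718220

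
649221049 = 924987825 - 275766776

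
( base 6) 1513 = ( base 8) 625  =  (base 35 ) BK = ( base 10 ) 405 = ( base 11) 339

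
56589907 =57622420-1032513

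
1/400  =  1/400 = 0.00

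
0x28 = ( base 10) 40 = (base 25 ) 1F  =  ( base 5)130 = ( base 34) 16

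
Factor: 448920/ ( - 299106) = - 860/573=-2^2*3^( - 1 ) *5^1*43^1 * 191^( - 1 ) 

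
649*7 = 4543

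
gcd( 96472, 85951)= 1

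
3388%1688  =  12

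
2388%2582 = 2388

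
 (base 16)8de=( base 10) 2270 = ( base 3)10010002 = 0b100011011110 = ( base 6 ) 14302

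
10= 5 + 5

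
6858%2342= 2174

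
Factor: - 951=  -3^1*317^1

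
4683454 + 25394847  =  30078301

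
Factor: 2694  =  2^1*3^1 * 449^1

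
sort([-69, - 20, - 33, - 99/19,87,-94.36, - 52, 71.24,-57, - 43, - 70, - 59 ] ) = [  -  94.36, - 70, - 69, - 59,  -  57, - 52, - 43, - 33,-20,  -  99/19,71.24,87 ] 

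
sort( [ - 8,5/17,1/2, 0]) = [ - 8, 0 , 5/17,  1/2 ] 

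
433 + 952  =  1385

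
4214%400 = 214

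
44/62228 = 11/15557 = 0.00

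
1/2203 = 1/2203= 0.00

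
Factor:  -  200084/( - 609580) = 5^ ( - 1 )*29^( - 1)*1051^ ( - 1)*50021^1 = 50021/152395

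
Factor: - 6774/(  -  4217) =2^1* 3^1*1129^1*4217^( - 1 )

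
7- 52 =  - 45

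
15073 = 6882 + 8191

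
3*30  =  90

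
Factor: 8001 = 3^2 * 7^1 * 127^1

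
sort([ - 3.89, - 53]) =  [ - 53, - 3.89]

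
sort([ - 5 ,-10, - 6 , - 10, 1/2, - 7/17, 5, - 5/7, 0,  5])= [ - 10, - 10,  -  6, - 5,-5/7, - 7/17, 0, 1/2,  5, 5]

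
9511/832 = 9511/832=11.43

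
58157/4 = 14539 + 1/4  =  14539.25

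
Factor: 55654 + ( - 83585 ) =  - 17^1*31^1*53^1  =  - 27931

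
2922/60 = 48+7/10= 48.70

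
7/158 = 7/158 = 0.04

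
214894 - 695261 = - 480367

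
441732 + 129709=571441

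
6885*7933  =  54618705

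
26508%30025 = 26508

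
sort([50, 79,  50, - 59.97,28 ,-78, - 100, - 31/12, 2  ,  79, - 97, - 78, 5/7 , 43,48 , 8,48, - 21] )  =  [  -  100,-97 , - 78, - 78 ,  -  59.97, - 21, - 31/12, 5/7,2,8,28, 43,48, 48,  50,  50, 79,79 ]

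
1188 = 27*44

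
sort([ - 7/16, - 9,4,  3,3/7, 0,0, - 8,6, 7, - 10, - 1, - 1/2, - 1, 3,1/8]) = [ - 10, - 9, - 8, - 1, - 1, - 1/2,-7/16,0,0,1/8,3/7,3,3, 4,6,  7]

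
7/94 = 7/94 = 0.07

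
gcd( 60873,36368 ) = 1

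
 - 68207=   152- 68359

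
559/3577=559/3577=0.16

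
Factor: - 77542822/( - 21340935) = 11077546/3048705 = 2^1*3^( - 3 ) * 5^(- 1 )*11^( - 1)  *  137^1 * 2053^(-1 )*40429^1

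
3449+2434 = 5883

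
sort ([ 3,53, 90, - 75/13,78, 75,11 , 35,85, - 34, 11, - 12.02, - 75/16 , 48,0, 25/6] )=[ - 34, - 12.02, -75/13, - 75/16, 0, 3,25/6, 11, 11, 35,48, 53,75, 78, 85, 90] 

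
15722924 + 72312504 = 88035428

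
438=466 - 28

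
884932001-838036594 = 46895407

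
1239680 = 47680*26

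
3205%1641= 1564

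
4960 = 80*62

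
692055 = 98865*7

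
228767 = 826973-598206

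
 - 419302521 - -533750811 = 114448290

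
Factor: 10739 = 10739^1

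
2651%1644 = 1007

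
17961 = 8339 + 9622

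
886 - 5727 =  - 4841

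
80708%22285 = 13853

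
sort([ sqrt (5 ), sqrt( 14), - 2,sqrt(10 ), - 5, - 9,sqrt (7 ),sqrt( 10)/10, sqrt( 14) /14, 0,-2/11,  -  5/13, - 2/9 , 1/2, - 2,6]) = [ - 9, -5, - 2, - 2, - 5/13, - 2/9 ,  -  2/11, 0,sqrt( 14)/14,sqrt(10)/10,1/2,sqrt( 5 ),sqrt( 7 ),sqrt( 10 ), sqrt(14),6]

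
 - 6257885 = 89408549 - 95666434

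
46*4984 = 229264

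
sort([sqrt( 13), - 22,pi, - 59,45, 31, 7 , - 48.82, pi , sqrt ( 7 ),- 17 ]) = [-59, - 48.82, - 22, - 17, sqrt( 7 ),pi, pi,sqrt( 13),7,31,45 ] 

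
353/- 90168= - 1 + 89815/90168 = - 0.00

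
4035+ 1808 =5843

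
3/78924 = 1/26308 = 0.00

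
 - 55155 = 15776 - 70931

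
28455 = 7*4065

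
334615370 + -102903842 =231711528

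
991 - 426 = 565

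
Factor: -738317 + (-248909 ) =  - 2^1*31^1*15923^1 =- 987226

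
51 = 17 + 34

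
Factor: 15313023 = 3^3*11^1 * 47^1*1097^1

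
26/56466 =13/28233 = 0.00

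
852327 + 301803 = 1154130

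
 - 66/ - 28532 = 33/14266 = 0.00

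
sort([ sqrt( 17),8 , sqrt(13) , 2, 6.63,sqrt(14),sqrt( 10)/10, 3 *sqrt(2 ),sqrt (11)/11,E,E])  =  [sqrt (11)/11,sqrt( 10) /10,2,E , E, sqrt(13), sqrt( 14),  sqrt( 17 ), 3*sqrt(2), 6.63, 8] 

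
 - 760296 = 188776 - 949072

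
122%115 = 7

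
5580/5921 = 180/191=0.94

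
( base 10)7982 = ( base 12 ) 4752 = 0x1F2E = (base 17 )1aa9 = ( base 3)101221122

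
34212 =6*5702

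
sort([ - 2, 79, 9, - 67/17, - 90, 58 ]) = [- 90, - 67/17, -2,9,58,79]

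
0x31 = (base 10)49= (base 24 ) 21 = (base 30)1J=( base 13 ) 3A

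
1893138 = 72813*26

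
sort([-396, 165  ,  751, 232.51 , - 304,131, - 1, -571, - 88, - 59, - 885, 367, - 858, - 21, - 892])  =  [-892, - 885, - 858,-571, - 396, - 304,  -  88, - 59,  -  21,-1,  131, 165,232.51, 367,751 ]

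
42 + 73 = 115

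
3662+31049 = 34711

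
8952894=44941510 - 35988616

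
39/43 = 39/43 =0.91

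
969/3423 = 323/1141 = 0.28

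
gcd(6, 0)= 6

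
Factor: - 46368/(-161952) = 69/241  =  3^1 *23^1 *241^( - 1)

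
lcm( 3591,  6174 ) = 351918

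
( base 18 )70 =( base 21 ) 60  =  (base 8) 176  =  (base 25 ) 51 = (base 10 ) 126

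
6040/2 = 3020 =3020.00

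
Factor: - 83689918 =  -2^1*13^1*3218843^1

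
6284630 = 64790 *97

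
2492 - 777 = 1715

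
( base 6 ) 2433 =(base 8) 1125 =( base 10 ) 597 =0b1001010101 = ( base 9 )733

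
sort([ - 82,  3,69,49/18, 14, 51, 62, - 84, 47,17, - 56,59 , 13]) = [ - 84,-82,-56,49/18 , 3 , 13, 14, 17, 47,51, 59,  62, 69] 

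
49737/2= 49737/2 = 24868.50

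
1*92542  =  92542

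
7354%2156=886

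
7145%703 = 115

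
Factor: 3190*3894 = 2^2*3^1*5^1*11^2*29^1*59^1 = 12421860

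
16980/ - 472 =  - 4245/118= - 35.97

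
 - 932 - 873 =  - 1805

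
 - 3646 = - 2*1823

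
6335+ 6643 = 12978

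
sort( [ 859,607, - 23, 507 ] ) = [ - 23,507,607, 859 ] 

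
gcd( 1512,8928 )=72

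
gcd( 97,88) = 1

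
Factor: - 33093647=-31^1*1067537^1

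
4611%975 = 711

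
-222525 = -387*575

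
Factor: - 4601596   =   - 2^2*61^1 * 18859^1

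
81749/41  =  1993 + 36/41 = 1993.88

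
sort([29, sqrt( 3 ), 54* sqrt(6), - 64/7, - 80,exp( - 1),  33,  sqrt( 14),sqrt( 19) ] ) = [  -  80, - 64/7,exp( - 1 ), sqrt(3),sqrt(14), sqrt(19 ),29,33,54*sqrt(6)]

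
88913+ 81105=170018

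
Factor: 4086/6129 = 2/3= 2^1*3^( -1 )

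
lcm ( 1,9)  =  9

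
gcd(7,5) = 1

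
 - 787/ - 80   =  9 + 67/80  =  9.84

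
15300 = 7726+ 7574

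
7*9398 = 65786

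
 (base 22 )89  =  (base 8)271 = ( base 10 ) 185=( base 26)73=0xB9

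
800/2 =400 = 400.00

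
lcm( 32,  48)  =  96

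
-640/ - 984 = 80/123 = 0.65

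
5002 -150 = 4852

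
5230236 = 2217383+3012853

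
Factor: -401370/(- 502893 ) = 170/213= 2^1*3^(  -  1 ) * 5^1*17^1*71^(-1) 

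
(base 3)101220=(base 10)294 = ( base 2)100100110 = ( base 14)170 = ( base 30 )9O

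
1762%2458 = 1762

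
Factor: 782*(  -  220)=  - 2^3*5^1*11^1*17^1*23^1 = - 172040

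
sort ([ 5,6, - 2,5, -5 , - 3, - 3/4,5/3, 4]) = [-5,-3, - 2,- 3/4,5/3,4, 5,5, 6]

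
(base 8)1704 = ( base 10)964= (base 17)35C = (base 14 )4CC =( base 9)1281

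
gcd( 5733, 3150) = 63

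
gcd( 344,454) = 2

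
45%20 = 5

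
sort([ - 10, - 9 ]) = [-10, - 9 ]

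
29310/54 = 542 + 7/9 =542.78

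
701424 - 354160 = 347264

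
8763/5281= 1+3482/5281 = 1.66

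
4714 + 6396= 11110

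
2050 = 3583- 1533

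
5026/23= 218+12/23 = 218.52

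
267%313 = 267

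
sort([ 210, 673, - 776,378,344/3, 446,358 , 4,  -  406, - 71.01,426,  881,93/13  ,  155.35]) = [-776, - 406, - 71.01,4,93/13,344/3,155.35,210,  358,378, 426 , 446, 673,  881 ]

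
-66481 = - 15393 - 51088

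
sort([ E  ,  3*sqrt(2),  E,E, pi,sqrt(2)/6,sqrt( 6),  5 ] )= [sqrt ( 2 )/6,sqrt( 6),E,E, E, pi,3 * sqrt(  2),5]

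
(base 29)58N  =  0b1000101101100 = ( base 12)26b8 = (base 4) 1011230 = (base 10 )4460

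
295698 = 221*1338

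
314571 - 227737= 86834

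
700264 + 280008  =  980272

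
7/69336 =7/69336  =  0.00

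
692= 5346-4654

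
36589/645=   56 + 469/645 = 56.73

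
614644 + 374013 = 988657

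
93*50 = 4650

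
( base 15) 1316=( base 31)47A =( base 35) 3bb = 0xfe7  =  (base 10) 4071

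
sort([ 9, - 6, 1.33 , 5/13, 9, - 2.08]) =[  -  6, - 2.08, 5/13,1.33, 9 , 9 ] 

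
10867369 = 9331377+1535992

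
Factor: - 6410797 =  - 6410797^1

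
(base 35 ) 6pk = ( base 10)8245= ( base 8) 20065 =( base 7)33016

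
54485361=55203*987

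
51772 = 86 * 602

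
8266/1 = 8266 = 8266.00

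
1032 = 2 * 516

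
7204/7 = 1029  +  1/7= 1029.14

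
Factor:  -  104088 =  - 2^3*3^1*4337^1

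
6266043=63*99461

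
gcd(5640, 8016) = 24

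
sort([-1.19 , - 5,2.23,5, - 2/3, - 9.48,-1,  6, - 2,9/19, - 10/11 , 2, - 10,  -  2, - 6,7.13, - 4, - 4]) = [ - 10, - 9.48, - 6, - 5,  -  4, - 4, - 2, - 2 , - 1.19,-1, - 10/11, - 2/3,9/19,2, 2.23, 5,6,7.13 ] 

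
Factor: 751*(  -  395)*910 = -269946950 = - 2^1* 5^2*7^1*13^1*79^1*751^1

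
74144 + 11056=85200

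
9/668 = 9/668 = 0.01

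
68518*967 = 66256906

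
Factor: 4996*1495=2^2*5^1*13^1*23^1*1249^1 = 7469020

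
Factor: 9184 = 2^5*7^1*41^1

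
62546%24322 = 13902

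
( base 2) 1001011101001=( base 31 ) 515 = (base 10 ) 4841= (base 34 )46D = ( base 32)4n9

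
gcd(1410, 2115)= 705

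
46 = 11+35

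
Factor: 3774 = 2^1*3^1*17^1*37^1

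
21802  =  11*1982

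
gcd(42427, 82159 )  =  77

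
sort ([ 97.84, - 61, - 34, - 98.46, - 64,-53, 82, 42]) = [-98.46, - 64, - 61, - 53,  -  34,  42,82, 97.84]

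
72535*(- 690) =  - 50049150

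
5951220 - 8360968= - 2409748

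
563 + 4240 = 4803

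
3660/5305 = 732/1061= 0.69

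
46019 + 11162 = 57181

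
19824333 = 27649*717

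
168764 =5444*31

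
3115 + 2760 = 5875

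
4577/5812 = 4577/5812 = 0.79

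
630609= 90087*7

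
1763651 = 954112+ 809539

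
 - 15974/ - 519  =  15974/519 =30.78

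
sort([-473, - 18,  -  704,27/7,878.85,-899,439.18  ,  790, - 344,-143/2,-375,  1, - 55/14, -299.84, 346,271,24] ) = [ - 899, - 704,  -  473, - 375, - 344, - 299.84,  -  143/2, - 18,  -  55/14, 1,27/7,24, 271,346,439.18,  790,878.85 ]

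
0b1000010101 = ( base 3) 201202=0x215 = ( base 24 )m5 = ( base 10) 533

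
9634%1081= 986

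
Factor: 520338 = 2^1*3^1*7^1 * 13^1*953^1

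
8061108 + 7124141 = 15185249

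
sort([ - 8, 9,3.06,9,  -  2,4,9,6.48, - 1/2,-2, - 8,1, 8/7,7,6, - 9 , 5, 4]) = [ - 9,  -  8, - 8,-2,-2 , -1/2,1, 8/7,3.06,4,4,5,6,6.48,7,9,9, 9 ]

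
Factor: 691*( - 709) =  - 489919 = - 691^1*709^1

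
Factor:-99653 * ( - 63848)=2^3*23^1*227^1* 347^1*439^1 = 6362644744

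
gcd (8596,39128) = 4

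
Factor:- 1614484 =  - 2^2*403621^1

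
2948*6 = 17688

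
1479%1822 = 1479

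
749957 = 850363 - 100406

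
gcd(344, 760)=8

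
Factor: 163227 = 3^1 *54409^1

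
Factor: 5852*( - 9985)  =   - 2^2*5^1*7^1*11^1* 19^1*1997^1=- 58432220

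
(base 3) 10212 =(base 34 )32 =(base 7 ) 206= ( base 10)104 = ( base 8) 150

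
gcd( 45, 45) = 45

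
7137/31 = 230  +  7/31 = 230.23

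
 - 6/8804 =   -  3/4402 = - 0.00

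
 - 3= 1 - 4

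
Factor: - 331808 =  - 2^5 *10369^1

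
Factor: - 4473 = -3^2 * 7^1*71^1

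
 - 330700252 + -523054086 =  - 853754338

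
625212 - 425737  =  199475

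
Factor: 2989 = 7^2*61^1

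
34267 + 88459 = 122726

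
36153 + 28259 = 64412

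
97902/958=102 + 93/479 = 102.19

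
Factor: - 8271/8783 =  - 3^2*919^1*8783^ ( - 1)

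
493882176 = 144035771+349846405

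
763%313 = 137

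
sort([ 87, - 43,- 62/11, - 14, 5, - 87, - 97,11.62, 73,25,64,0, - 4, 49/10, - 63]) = [ - 97, - 87 , - 63,-43, - 14, - 62/11, - 4,0,49/10, 5,11.62, 25, 64,73,87]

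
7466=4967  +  2499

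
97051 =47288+49763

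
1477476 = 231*6396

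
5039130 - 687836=4351294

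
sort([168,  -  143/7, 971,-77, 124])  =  [ - 77, - 143/7,  124, 168,971 ] 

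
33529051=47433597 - 13904546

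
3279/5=655+4/5  =  655.80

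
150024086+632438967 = 782463053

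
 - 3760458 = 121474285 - 125234743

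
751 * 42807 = 32148057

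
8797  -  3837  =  4960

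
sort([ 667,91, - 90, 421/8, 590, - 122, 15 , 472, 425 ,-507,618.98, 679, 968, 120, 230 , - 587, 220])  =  [ - 587, - 507, - 122, - 90, 15, 421/8, 91, 120, 220, 230,  425,472, 590, 618.98, 667, 679,968]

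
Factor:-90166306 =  - 2^1 * 167^1*499^1*541^1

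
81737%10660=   7117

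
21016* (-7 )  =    -  147112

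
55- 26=29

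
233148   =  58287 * 4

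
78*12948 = 1009944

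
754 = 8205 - 7451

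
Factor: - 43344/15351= - 48/17  =  - 2^4*3^1*17^(  -  1)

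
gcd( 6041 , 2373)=7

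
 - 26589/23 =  - 26589/23 = -1156.04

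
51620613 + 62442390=114063003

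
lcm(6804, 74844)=74844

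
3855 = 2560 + 1295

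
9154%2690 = 1084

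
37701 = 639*59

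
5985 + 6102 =12087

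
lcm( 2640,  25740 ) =102960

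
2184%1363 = 821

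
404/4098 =202/2049 = 0.10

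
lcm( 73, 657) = 657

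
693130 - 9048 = 684082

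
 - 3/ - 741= 1/247  =  0.00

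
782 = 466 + 316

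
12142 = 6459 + 5683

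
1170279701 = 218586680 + 951693021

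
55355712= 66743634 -11387922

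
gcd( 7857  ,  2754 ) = 81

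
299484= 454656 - 155172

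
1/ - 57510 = -1/57510 = - 0.00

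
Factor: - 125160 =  - 2^3 * 3^1*5^1*7^1*149^1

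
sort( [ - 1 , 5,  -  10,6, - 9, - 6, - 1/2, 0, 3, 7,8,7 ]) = [ - 10,-9, - 6, - 1, - 1/2,0,3,5, 6,7, 7,8]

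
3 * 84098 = 252294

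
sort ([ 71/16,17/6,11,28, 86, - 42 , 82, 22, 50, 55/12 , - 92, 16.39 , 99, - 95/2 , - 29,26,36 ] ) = [-92,-95/2, - 42, -29,  17/6, 71/16,55/12, 11,16.39 , 22, 26, 28 , 36,50,82,86 , 99] 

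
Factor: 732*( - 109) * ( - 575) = 2^2*3^1*5^2*23^1*61^1*109^1 =45878100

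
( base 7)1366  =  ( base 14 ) 2A6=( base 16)21a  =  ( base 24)MA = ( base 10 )538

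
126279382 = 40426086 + 85853296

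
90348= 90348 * 1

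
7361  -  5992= 1369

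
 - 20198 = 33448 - 53646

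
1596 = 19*84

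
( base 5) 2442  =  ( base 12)270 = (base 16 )174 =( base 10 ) 372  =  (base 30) CC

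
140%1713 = 140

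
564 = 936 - 372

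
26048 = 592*44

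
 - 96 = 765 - 861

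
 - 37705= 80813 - 118518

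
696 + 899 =1595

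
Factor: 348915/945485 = 3^1*7^1*263^( - 1)*719^( -1 )*3323^1 = 69783/189097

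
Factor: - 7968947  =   - 7^1*577^1 * 1973^1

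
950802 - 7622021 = - 6671219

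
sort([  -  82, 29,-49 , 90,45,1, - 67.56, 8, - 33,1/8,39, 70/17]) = [ - 82, - 67.56, - 49, - 33, 1/8 , 1, 70/17, 8,29,39,45, 90 ]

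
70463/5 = 14092 + 3/5 = 14092.60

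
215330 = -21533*( - 10 ) 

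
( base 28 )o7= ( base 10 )679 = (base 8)1247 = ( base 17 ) 25g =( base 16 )2a7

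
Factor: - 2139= - 3^1*23^1*31^1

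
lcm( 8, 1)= 8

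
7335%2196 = 747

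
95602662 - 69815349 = 25787313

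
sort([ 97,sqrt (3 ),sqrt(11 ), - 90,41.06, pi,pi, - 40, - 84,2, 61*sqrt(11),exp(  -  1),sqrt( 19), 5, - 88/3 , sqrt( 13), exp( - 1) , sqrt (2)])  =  [- 90,-84,-40,  -  88/3,exp( - 1), exp( -1 ), sqrt( 2), sqrt(3), 2 , pi,pi,  sqrt(11),sqrt (13),sqrt(19 ), 5,41.06, 97, 61*sqrt (11)]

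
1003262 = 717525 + 285737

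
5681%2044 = 1593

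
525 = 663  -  138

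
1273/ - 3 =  - 425+ 2/3 = -424.33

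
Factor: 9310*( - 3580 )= - 2^3*5^2 * 7^2*19^1*179^1 = - 33329800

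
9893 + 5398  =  15291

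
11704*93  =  1088472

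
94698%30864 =2106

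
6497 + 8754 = 15251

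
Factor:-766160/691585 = - 976/881 = -2^4*61^1 * 881^(-1) 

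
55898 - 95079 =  - 39181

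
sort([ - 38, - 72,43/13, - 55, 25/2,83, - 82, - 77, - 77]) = [ - 82, - 77, - 77,  -  72, - 55, - 38,43/13, 25/2,  83]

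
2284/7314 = 1142/3657 = 0.31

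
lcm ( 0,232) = 0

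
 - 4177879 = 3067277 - 7245156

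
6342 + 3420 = 9762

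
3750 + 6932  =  10682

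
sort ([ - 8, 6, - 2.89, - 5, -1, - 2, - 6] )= [  -  8, - 6 ,- 5, - 2.89,  -  2, - 1, 6]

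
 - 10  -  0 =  - 10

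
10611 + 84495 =95106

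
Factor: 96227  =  41^1 * 2347^1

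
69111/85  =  813+6/85 = 813.07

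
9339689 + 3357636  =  12697325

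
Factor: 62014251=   3^1*13^1*59^1*26951^1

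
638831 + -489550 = 149281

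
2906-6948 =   -  4042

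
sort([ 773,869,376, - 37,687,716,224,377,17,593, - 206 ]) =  [-206,  -  37,  17,224,376,377,593, 687,716,773,  869] 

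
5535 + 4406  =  9941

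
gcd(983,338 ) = 1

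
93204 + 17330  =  110534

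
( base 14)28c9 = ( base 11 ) 5486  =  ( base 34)68p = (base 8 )16101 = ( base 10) 7233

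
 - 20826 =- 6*3471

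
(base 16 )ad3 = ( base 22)5fl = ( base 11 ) 209A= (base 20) 6ib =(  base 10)2771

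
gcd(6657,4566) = 3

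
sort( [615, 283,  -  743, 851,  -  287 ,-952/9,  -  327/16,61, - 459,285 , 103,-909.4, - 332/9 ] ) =[ - 909.4,-743, - 459,-287, - 952/9, -332/9, - 327/16,  61, 103,283,285,615,851]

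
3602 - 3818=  - 216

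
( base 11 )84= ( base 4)1130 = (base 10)92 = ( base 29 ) 35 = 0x5c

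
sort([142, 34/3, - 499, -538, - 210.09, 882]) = [ -538, - 499 , - 210.09,34/3,142, 882] 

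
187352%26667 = 683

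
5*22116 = 110580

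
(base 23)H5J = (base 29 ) AOL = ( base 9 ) 13461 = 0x23A7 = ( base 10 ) 9127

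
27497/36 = 27497/36 = 763.81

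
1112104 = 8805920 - 7693816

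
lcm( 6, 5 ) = 30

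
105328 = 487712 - 382384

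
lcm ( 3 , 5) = 15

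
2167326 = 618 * 3507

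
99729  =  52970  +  46759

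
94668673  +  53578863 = 148247536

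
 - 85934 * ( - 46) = 3952964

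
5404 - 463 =4941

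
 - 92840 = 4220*( - 22)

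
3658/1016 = 1829/508  =  3.60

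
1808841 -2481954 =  - 673113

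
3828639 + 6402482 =10231121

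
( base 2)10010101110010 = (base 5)301321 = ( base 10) 9586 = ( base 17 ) 1G2F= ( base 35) 7sv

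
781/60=13 + 1/60 = 13.02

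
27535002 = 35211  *782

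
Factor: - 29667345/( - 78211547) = 3^1*5^1*139^( - 1)*562673^( - 1)*1977823^1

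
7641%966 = 879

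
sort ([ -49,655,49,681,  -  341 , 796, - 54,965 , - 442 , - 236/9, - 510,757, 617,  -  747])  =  [ - 747, - 510,-442, - 341, - 54,-49, -236/9,  49, 617, 655, 681, 757, 796, 965] 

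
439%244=195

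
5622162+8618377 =14240539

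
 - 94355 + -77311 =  - 171666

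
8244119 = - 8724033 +16968152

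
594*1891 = 1123254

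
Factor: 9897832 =2^3*7^1*176747^1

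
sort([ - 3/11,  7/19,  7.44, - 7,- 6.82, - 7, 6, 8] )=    [ - 7, - 7 ,-6.82, - 3/11, 7/19, 6,  7.44,8]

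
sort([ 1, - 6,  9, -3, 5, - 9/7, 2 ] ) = [ - 6,-3, - 9/7, 1,  2,5,9]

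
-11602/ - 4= 5801/2 = 2900.50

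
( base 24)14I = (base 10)690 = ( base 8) 1262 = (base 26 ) 10e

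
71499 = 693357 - 621858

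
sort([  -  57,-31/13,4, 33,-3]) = [ - 57,- 3,-31/13,4,33] 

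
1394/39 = 35+29/39= 35.74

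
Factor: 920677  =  920677^1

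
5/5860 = 1/1172= 0.00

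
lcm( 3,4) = 12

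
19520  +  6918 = 26438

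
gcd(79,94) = 1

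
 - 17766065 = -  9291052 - 8475013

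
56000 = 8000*7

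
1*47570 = 47570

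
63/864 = 7/96= 0.07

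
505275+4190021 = 4695296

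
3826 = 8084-4258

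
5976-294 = 5682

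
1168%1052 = 116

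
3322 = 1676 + 1646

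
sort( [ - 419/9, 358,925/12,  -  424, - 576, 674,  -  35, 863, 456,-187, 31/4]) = [ - 576,-424,-187, - 419/9,- 35,31/4, 925/12, 358, 456, 674, 863 ]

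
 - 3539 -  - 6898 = 3359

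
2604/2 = 1302 = 1302.00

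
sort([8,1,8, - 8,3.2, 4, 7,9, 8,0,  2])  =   [ - 8,0, 1,2  ,  3.2,  4, 7,8,  8,  8, 9 ]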